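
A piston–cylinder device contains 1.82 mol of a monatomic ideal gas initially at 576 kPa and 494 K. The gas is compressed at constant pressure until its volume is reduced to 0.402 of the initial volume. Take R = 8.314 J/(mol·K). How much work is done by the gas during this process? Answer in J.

-4470 J

V₁ = nRT₁/P₁ = 1.82×8.314×494/576 = 13.0 L.
Isobaric: P stays 576 kPa; V/T = const ⇒ T₂ = 199 K, V₂ = 5.22 L.
W = PΔV = 576×(5.22−13.0) kPa·L = -4470 J.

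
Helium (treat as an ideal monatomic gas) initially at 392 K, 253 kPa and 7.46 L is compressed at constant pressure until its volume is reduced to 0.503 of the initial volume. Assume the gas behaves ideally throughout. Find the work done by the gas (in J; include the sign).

n = P₁V₁/(RT₁) = 253×7.46/(8.314×392) = 0.579 mol.
Isobaric: P stays 253 kPa; V/T = const ⇒ T₂ = 197 K, V₂ = 3.75 L.
W = PΔV = 253×(3.75−7.46) kPa·L = -938 J.

-938 J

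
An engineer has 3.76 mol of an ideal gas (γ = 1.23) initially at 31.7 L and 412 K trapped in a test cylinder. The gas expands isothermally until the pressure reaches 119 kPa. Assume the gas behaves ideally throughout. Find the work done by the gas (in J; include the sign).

P₁ = nRT₁/V₁ = 3.76×8.314×412/31.7 = 406 kPa.
Isothermal: T stays 412 K; PV = const ⇒ V₂ = 108 L, P₂ = 119 kPa.
W = nRT ln(V₂/V₁) = 3.76×8.314×412×ln(3.41) = 15800 J.

15800 J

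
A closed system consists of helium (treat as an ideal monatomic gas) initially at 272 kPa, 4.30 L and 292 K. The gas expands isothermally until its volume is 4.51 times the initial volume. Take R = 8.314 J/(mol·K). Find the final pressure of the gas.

Isothermal: T stays 292 K; PV = const ⇒ V₂ = 19.4 L, P₂ = 60.3 kPa.

60.3 kPa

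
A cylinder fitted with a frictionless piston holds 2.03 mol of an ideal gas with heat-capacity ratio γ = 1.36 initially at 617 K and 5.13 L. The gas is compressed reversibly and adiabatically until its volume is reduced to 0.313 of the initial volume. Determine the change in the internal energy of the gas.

15000 J

P₁ = nRT₁/V₁ = 2.03×8.314×617/5.13 = 2030 kPa.
Adiabatic: TV^(γ−1) = const ⇒ T₂ = 617×(3.19)^0.360 = 937 K; PV^γ = const ⇒ P₂ = 9850 kPa.
For an ideal gas ΔU = nCvΔT with Cv = R/(γ−1) = 23.1 J/(mol·K).
ΔU = 2.03×23.1×(937−617) = 15000 J.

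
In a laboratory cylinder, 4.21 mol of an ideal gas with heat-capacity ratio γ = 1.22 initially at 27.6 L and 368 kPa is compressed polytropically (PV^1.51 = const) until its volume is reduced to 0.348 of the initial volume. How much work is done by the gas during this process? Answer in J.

-14200 J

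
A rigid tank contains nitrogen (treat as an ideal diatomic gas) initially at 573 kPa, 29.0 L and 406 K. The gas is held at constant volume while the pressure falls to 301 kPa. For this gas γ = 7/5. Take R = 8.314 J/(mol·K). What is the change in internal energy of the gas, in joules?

-19700 J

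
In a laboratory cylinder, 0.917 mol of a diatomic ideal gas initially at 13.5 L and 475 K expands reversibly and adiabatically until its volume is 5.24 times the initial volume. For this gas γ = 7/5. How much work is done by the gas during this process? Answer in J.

P₁ = nRT₁/V₁ = 0.917×8.314×475/13.5 = 268 kPa.
Adiabatic: TV^(γ−1) = const ⇒ T₂ = 475×(0.191)^0.400 = 245 K; PV^γ = const ⇒ P₂ = 26.4 kPa.
ΔU = nCvΔT = 0.917×20.8×(245−475) = -4390 J.
Q = 0 for an adiabatic process, so W = −ΔU = 4390 J.

4390 J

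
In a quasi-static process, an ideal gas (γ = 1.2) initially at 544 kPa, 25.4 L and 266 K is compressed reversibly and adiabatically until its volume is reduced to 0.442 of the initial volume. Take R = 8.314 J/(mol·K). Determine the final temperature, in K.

Adiabatic: TV^(γ−1) = const ⇒ T₂ = 266×(2.26)^0.200 = 313 K; PV^γ = const ⇒ P₂ = 1450 kPa.

313 K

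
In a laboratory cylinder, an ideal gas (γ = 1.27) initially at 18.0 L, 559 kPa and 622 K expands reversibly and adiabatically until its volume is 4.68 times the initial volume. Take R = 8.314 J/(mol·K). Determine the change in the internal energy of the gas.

n = P₁V₁/(RT₁) = 559×18.0/(8.314×622) = 1.95 mol.
Adiabatic: TV^(γ−1) = const ⇒ T₂ = 622×(0.214)^0.270 = 410 K; PV^γ = const ⇒ P₂ = 78.7 kPa.
For an ideal gas ΔU = nCvΔT with Cv = R/(γ−1) = 30.8 J/(mol·K).
ΔU = 1.95×30.8×(410−622) = -12700 J.

-12700 J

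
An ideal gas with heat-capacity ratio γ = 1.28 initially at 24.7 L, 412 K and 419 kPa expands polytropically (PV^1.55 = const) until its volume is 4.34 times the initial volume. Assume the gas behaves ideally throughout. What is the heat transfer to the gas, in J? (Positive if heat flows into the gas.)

-10100 J

n = P₁V₁/(RT₁) = 419×24.7/(8.314×412) = 3.02 mol.
Polytropic n=1.55: T₂ = T₁(V₁/V₂)^(n−1) = 412×(0.230)^0.55 = 184 K; P₂ = P₁(V₁/V₂)^n = 43.1 kPa.
W = (P₁V₁−P₂V₂)/(n−1) = (419×24.7−43.1×107)/0.55 = 10400 J.
ΔU = nCvΔT = 3.02×29.7×(184−412) = -20500 J.
Q = ΔU + W = -10100 J.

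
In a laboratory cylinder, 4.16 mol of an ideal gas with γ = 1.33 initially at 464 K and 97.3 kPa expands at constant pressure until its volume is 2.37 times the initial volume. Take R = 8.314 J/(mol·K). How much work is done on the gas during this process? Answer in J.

V₁ = nRT₁/P₁ = 4.16×8.314×464/97.3 = 165 L.
Isobaric: P stays 97.3 kPa; V/T = const ⇒ T₂ = 1100 K, V₂ = 391 L.
W = PΔV = 97.3×(391−165) kPa·L = 22000 J.
Work done on the gas = −W_by = -22000 J.

-22000 J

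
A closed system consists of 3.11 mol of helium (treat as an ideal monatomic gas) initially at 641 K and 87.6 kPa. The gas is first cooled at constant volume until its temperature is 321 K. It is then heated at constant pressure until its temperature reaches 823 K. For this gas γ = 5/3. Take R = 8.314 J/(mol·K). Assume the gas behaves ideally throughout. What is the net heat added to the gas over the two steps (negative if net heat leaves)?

20000 J

V₁ = nRT₁/P₁ = 3.11×8.314×641/87.6 = 189 L.
Step 1 — Isochoric: V stays 189 L; P/T = const ⇒ T₂ = 321 K, P₂ = 43.9 kPa.
W = 0 (no volume change).
ΔU = nCvΔT = 3.11×12.5×(321−641) = -12400 J.
Q = ΔU = -12400 J.
State after step 1: P = 43.9 kPa, V = 189 L, T = 321 K.
Step 2 — Isobaric: P stays 43.9 kPa; V/T = const ⇒ T₂ = 823 K, V₂ = 485 L.
W = PΔV = 43.9×(485−189) kPa·L = 13000 J.
ΔU = nCvΔT = 3.11×12.5×(823−321) = 19500 J.
Q = ΔU + W = nCpΔT = 32400 J.
Net over both steps: W = 13000 J, Q = 20000 J, ΔU = 7060 J.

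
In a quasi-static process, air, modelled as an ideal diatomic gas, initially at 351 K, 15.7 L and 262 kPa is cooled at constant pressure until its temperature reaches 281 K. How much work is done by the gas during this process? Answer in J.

n = P₁V₁/(RT₁) = 262×15.7/(8.314×351) = 1.41 mol.
Isobaric: P stays 262 kPa; V/T = const ⇒ T₂ = 281 K, V₂ = 12.6 L.
W = PΔV = 262×(12.6−15.7) kPa·L = -820 J.

-820 J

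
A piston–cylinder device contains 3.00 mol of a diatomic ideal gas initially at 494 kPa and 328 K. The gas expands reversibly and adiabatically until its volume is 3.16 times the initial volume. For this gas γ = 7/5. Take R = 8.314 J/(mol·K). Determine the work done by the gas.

V₁ = nRT₁/P₁ = 3.00×8.314×328/494 = 16.6 L.
Adiabatic: TV^(γ−1) = const ⇒ T₂ = 328×(0.316)^0.400 = 207 K; PV^γ = const ⇒ P₂ = 98.7 kPa.
ΔU = nCvΔT = 3.00×20.8×(207−328) = -7540 J.
Q = 0 for an adiabatic process, so W = −ΔU = 7540 J.

7540 J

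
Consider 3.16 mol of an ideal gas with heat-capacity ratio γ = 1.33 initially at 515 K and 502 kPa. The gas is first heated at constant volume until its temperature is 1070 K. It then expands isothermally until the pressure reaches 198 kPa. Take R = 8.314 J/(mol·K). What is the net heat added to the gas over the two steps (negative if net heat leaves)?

V₁ = nRT₁/P₁ = 3.16×8.314×515/502 = 27.0 L.
Step 1 — Isochoric: V stays 27.0 L; P/T = const ⇒ T₂ = 1070 K, P₂ = 1040 kPa.
W = 0 (no volume change).
ΔU = nCvΔT = 3.16×25.2×(1070−515) = 44200 J.
Q = ΔU = 44200 J.
State after step 1: P = 1040 kPa, V = 27.0 L, T = 1070 K.
Step 2 — Isothermal: T stays 1070 K; PV = const ⇒ V₂ = 142 L, P₂ = 198 kPa.
ΔU = 0 (ideal gas, T constant).
W = nRT ln(V₂/V₁) = 3.16×8.314×1070×ln(5.27) = 46700 J.
Q = ΔU + W = 46700 J.
Net over both steps: W = 46700 J, Q = 90900 J, ΔU = 44200 J.

90900 J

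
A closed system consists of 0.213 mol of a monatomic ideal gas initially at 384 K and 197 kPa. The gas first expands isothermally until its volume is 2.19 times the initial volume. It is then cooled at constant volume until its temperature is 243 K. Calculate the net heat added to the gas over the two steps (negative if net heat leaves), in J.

V₁ = nRT₁/P₁ = 0.213×8.314×384/197 = 3.45 L.
Step 1 — Isothermal: T stays 384 K; PV = const ⇒ V₂ = 7.56 L, P₂ = 90.0 kPa.
ΔU = 0 (ideal gas, T constant).
W = nRT ln(V₂/V₁) = 0.213×8.314×384×ln(2.19) = 533 J.
Q = ΔU + W = 533 J.
State after step 1: P = 90.0 kPa, V = 7.56 L, T = 384 K.
Step 2 — Isochoric: V stays 7.56 L; P/T = const ⇒ T₂ = 243 K, P₂ = 56.9 kPa.
W = 0 (no volume change).
ΔU = nCvΔT = 0.213×12.5×(243−384) = -375 J.
Q = ΔU = -375 J.
Net over both steps: W = 533 J, Q = 159 J, ΔU = -375 J.

159 J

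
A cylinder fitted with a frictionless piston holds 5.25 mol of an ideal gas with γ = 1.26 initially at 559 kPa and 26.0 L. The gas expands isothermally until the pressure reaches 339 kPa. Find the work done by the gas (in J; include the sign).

7270 J

T₁ = P₁V₁/(nR) = 559×26.0/(5.25×8.314) = 333 K.
Isothermal: T stays 333 K; PV = const ⇒ V₂ = 42.9 L, P₂ = 339 kPa.
W = nRT ln(V₂/V₁) = 5.25×8.314×333×ln(1.65) = 7270 J.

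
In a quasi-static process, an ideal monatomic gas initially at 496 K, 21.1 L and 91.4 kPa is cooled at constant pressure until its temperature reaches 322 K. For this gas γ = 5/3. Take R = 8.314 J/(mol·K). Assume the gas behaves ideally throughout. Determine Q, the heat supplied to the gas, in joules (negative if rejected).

-1690 J

n = P₁V₁/(RT₁) = 91.4×21.1/(8.314×496) = 0.468 mol.
Isobaric: P stays 91.4 kPa; V/T = const ⇒ T₂ = 322 K, V₂ = 13.7 L.
W = PΔV = 91.4×(13.7−21.1) kPa·L = -677 J.
ΔU = nCvΔT = 0.468×12.5×(322−496) = -1010 J.
Q = ΔU + W = nCpΔT = -1690 J.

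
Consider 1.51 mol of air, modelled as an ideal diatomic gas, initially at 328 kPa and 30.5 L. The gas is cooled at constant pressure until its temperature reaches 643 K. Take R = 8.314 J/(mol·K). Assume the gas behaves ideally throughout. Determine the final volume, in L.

T₁ = P₁V₁/(nR) = 328×30.5/(1.51×8.314) = 797 K.
Isobaric: P stays 328 kPa; V/T = const ⇒ T₂ = 643 K, V₂ = 24.6 L.

24.6 L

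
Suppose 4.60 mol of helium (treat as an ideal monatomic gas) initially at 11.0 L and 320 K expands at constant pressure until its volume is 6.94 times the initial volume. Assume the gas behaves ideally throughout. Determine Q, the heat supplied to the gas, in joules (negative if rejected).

182000 J

P₁ = nRT₁/V₁ = 4.60×8.314×320/11.0 = 1110 kPa.
Isobaric: P stays 1110 kPa; V/T = const ⇒ T₂ = 2220 K, V₂ = 76.3 L.
W = PΔV = 1110×(76.3−11.0) kPa·L = 72700 J.
ΔU = nCvΔT = 4.60×12.5×(2220−320) = 109000 J.
Q = ΔU + W = nCpΔT = 182000 J.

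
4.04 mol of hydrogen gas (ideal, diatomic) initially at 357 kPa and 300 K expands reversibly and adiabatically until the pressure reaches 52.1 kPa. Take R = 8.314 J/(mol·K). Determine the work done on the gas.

-10700 J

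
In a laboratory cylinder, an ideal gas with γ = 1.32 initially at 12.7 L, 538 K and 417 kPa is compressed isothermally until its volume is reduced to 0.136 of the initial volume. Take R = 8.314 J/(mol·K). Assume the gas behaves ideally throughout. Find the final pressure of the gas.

3070 kPa

Isothermal: T stays 538 K; PV = const ⇒ V₂ = 1.73 L, P₂ = 3070 kPa.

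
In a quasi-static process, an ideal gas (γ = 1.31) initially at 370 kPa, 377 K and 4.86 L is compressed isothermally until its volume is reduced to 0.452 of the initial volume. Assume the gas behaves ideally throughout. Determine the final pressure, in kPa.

Isothermal: T stays 377 K; PV = const ⇒ V₂ = 2.20 L, P₂ = 819 kPa.

819 kPa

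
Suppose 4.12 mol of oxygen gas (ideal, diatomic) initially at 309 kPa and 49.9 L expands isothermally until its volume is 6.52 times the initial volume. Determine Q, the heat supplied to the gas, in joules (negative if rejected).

T₁ = P₁V₁/(nR) = 309×49.9/(4.12×8.314) = 450 K.
Isothermal: T stays 450 K; PV = const ⇒ V₂ = 325 L, P₂ = 47.4 kPa.
ΔU = 0 (ideal gas, T constant).
W = nRT ln(V₂/V₁) = 4.12×8.314×450×ln(6.52) = 28900 J.
Q = ΔU + W = 28900 J.

28900 J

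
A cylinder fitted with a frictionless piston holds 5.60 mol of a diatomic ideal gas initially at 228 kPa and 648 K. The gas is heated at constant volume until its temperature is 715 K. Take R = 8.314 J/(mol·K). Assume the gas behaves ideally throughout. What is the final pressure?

V₁ = nRT₁/P₁ = 5.60×8.314×648/228 = 132 L.
Isochoric: V stays 132 L; P/T = const ⇒ T₂ = 715 K, P₂ = 252 kPa.

252 kPa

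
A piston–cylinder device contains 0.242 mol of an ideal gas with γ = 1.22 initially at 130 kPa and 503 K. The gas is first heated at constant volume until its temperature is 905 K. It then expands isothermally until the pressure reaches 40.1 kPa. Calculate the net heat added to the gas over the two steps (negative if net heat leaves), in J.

6890 J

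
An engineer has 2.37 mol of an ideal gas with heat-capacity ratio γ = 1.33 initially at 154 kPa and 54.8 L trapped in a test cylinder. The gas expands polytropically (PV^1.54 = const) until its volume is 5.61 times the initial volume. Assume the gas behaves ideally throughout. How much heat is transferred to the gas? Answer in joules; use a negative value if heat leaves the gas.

-6030 J

T₁ = P₁V₁/(nR) = 154×54.8/(2.37×8.314) = 428 K.
Polytropic n=1.54: T₂ = T₁(V₁/V₂)^(n−1) = 428×(0.178)^0.54 = 169 K; P₂ = P₁(V₁/V₂)^n = 10.8 kPa.
W = (P₁V₁−P₂V₂)/(n−1) = (154×54.8−10.8×307)/0.54 = 9470 J.
ΔU = nCvΔT = 2.37×25.2×(169−428) = -15500 J.
Q = ΔU + W = -6030 J.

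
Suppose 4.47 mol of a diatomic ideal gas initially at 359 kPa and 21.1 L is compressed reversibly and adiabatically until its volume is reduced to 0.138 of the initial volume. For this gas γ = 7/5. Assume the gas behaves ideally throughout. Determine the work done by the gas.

-22900 J

T₁ = P₁V₁/(nR) = 359×21.1/(4.47×8.314) = 204 K.
Adiabatic: TV^(γ−1) = const ⇒ T₂ = 204×(7.25)^0.400 = 450 K; PV^γ = const ⇒ P₂ = 5740 kPa.
ΔU = nCvΔT = 4.47×20.8×(450−204) = 22900 J.
Q = 0 for an adiabatic process, so W = −ΔU = -22900 J.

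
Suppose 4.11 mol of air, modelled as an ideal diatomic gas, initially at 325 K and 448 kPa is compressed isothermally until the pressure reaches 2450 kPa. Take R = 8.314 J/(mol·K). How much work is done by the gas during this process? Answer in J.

-18900 J

V₁ = nRT₁/P₁ = 4.11×8.314×325/448 = 24.8 L.
Isothermal: T stays 325 K; PV = const ⇒ V₂ = 4.53 L, P₂ = 2450 kPa.
W = nRT ln(V₂/V₁) = 4.11×8.314×325×ln(0.183) = -18900 J.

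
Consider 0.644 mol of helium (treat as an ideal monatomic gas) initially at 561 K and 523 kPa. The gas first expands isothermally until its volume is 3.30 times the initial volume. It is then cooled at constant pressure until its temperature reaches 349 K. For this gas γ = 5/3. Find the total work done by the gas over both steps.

V₁ = nRT₁/P₁ = 0.644×8.314×561/523 = 5.74 L.
Step 1 — Isothermal: T stays 561 K; PV = const ⇒ V₂ = 19.0 L, P₂ = 158 kPa.
ΔU = 0 (ideal gas, T constant).
W = nRT ln(V₂/V₁) = 0.644×8.314×561×ln(3.30) = 3590 J.
Q = ΔU + W = 3590 J.
State after step 1: P = 158 kPa, V = 19.0 L, T = 561 K.
Step 2 — Isobaric: P stays 158 kPa; V/T = const ⇒ T₂ = 349 K, V₂ = 11.8 L.
W = PΔV = 158×(11.8−19.0) kPa·L = -1140 J.
ΔU = nCvΔT = 0.644×12.5×(349−561) = -1700 J.
Q = ΔU + W = nCpΔT = -2840 J.
Net over both steps: W = 2450 J, Q = 748 J, ΔU = -1700 J.

2450 J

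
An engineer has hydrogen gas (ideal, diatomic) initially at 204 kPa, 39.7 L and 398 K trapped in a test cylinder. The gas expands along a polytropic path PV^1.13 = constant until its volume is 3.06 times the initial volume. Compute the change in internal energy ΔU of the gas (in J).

n = P₁V₁/(RT₁) = 204×39.7/(8.314×398) = 2.45 mol.
Polytropic n=1.13: T₂ = T₁(V₁/V₂)^(n−1) = 398×(0.327)^0.13 = 344 K; P₂ = P₁(V₁/V₂)^n = 57.6 kPa.
For an ideal gas ΔU = nCvΔT with Cv = (5/2)R = 20.8 J/(mol·K).
ΔU = 2.45×20.8×(344−398) = -2740 J.

-2740 J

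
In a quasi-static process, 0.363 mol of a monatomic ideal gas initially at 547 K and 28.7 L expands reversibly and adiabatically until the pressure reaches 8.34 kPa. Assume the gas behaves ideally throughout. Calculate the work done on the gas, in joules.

-1330 J

P₁ = nRT₁/V₁ = 0.363×8.314×547/28.7 = 57.5 kPa.
Adiabatic: T₂/T₁ = (P₂/P₁)^((γ−1)/γ) ⇒ T₂ = 547×(0.145)^0.400 = 253 K; V₂ = 91.4 L.
ΔU = nCvΔT = 0.363×12.5×(253−547) = -1330 J.
Q = 0 for an adiabatic process, so W = −ΔU = 1330 J.
Work done on the gas = −W_by = -1330 J.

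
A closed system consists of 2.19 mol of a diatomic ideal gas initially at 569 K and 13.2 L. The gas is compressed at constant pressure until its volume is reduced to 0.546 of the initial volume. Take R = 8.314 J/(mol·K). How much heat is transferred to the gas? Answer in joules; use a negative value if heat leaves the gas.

P₁ = nRT₁/V₁ = 2.19×8.314×569/13.2 = 785 kPa.
Isobaric: P stays 785 kPa; V/T = const ⇒ T₂ = 311 K, V₂ = 7.21 L.
W = PΔV = 785×(7.21−13.2) kPa·L = -4700 J.
ΔU = nCvΔT = 2.19×20.8×(311−569) = -11800 J.
Q = ΔU + W = nCpΔT = -16500 J.

-16500 J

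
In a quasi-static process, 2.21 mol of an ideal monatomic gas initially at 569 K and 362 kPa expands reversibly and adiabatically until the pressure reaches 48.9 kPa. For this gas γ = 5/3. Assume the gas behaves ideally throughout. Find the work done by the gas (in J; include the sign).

8640 J

V₁ = nRT₁/P₁ = 2.21×8.314×569/362 = 28.9 L.
Adiabatic: T₂/T₁ = (P₂/P₁)^((γ−1)/γ) ⇒ T₂ = 569×(0.135)^0.400 = 255 K; V₂ = 96.0 L.
ΔU = nCvΔT = 2.21×12.5×(255−569) = -8640 J.
Q = 0 for an adiabatic process, so W = −ΔU = 8640 J.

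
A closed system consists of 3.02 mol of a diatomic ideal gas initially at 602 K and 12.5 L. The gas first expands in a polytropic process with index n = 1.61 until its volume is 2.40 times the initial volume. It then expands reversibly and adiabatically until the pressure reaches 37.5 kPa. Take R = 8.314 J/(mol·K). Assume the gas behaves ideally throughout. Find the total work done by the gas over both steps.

P₁ = nRT₁/V₁ = 3.02×8.314×602/12.5 = 1210 kPa.
Step 1 — Polytropic n=1.61: T₂ = T₁(V₁/V₂)^(n−1) = 602×(0.417)^0.61 = 353 K; P₂ = P₁(V₁/V₂)^n = 295 kPa.
W = (P₁V₁−P₂V₂)/(n−1) = (1210×12.5−295×30.0)/0.61 = 10300 J.
ΔU = nCvΔT = 3.02×20.8×(353−602) = -15600 J.
Q = ΔU + W = -5380 J.
State after step 1: P = 295 kPa, V = 30.0 L, T = 353 K.
Step 2 — Adiabatic: T₂/T₁ = (P₂/P₁)^((γ−1)/γ) ⇒ T₂ = 353×(0.127)^0.286 = 196 K; V₂ = 131 L.
ΔU = nCvΔT = 3.02×20.8×(196−353) = -9870 J.
Q = 0 for an adiabatic process, so W = −ΔU = 9870 J.
Net over both steps: W = 20100 J, Q = -5380 J, ΔU = -25500 J.

20100 J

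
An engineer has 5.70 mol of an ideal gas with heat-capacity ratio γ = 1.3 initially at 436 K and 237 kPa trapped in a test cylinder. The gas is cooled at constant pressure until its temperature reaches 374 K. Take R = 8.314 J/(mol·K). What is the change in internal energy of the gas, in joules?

-9790 J

V₁ = nRT₁/P₁ = 5.70×8.314×436/237 = 87.2 L.
Isobaric: P stays 237 kPa; V/T = const ⇒ T₂ = 374 K, V₂ = 74.8 L.
For an ideal gas ΔU = nCvΔT with Cv = R/(γ−1) = 27.7 J/(mol·K).
ΔU = 5.70×27.7×(374−436) = -9790 J.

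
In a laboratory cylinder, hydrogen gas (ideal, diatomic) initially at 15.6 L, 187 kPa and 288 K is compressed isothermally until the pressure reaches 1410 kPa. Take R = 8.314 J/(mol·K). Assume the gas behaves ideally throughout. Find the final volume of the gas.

2.07 L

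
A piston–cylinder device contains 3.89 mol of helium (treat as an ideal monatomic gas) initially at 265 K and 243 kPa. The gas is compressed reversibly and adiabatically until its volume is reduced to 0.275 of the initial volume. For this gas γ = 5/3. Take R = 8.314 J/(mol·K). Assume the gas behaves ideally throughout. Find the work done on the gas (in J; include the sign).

V₁ = nRT₁/P₁ = 3.89×8.314×265/243 = 35.3 L.
Adiabatic: TV^(γ−1) = const ⇒ T₂ = 265×(3.64)^0.667 = 627 K; PV^γ = const ⇒ P₂ = 2090 kPa.
ΔU = nCvΔT = 3.89×12.5×(627−265) = 17500 J.
Q = 0 for an adiabatic process, so W = −ΔU = -17500 J.
Work done on the gas = −W_by = 17500 J.

17500 J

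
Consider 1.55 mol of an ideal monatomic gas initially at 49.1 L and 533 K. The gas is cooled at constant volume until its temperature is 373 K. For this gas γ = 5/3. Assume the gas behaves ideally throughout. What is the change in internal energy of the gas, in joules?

-3090 J

P₁ = nRT₁/V₁ = 1.55×8.314×533/49.1 = 140 kPa.
Isochoric: V stays 49.1 L; P/T = const ⇒ T₂ = 373 K, P₂ = 97.9 kPa.
For an ideal gas ΔU = nCvΔT with Cv = (3/2)R = 12.5 J/(mol·K).
ΔU = 1.55×12.5×(373−533) = -3090 J.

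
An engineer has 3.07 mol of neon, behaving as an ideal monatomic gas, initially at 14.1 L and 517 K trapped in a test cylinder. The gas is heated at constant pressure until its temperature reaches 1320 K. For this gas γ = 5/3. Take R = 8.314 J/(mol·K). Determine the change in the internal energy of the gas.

P₁ = nRT₁/V₁ = 3.07×8.314×517/14.1 = 936 kPa.
Isobaric: P stays 936 kPa; V/T = const ⇒ T₂ = 1320 K, V₂ = 36.0 L.
For an ideal gas ΔU = nCvΔT with Cv = (3/2)R = 12.5 J/(mol·K).
ΔU = 3.07×12.5×(1320−517) = 30700 J.

30700 J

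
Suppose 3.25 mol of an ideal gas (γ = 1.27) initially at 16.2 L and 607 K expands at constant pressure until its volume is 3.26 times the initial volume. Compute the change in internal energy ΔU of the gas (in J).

137000 J

P₁ = nRT₁/V₁ = 3.25×8.314×607/16.2 = 1010 kPa.
Isobaric: P stays 1010 kPa; V/T = const ⇒ T₂ = 1980 K, V₂ = 52.8 L.
For an ideal gas ΔU = nCvΔT with Cv = R/(γ−1) = 30.8 J/(mol·K).
ΔU = 3.25×30.8×(1980−607) = 137000 J.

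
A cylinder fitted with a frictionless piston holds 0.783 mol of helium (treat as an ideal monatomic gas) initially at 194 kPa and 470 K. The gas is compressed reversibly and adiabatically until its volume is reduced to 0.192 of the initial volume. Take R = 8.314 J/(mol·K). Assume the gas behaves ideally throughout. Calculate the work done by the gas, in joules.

-9200 J

V₁ = nRT₁/P₁ = 0.783×8.314×470/194 = 15.8 L.
Adiabatic: TV^(γ−1) = const ⇒ T₂ = 470×(5.21)^0.667 = 1410 K; PV^γ = const ⇒ P₂ = 3040 kPa.
ΔU = nCvΔT = 0.783×12.5×(1410−470) = 9200 J.
Q = 0 for an adiabatic process, so W = −ΔU = -9200 J.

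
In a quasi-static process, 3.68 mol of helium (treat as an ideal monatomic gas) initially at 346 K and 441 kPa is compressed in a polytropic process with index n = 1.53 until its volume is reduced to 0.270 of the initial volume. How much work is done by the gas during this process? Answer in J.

V₁ = nRT₁/P₁ = 3.68×8.314×346/441 = 24.0 L.
Polytropic n=1.53: T₂ = T₁(V₁/V₂)^(n−1) = 346×(3.70)^0.53 = 693 K; P₂ = P₁(V₁/V₂)^n = 3270 kPa.
W = (P₁V₁−P₂V₂)/(n−1) = (441×24.0−3270×6.48)/0.53 = -20000 J.

-20000 J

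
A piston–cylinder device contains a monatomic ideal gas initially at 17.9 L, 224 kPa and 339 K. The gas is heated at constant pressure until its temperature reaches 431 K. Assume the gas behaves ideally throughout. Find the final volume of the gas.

22.8 L

Isobaric: P stays 224 kPa; V/T = const ⇒ T₂ = 431 K, V₂ = 22.8 L.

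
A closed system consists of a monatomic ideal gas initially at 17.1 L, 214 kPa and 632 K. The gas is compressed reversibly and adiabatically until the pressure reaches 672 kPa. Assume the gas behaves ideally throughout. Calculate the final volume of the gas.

Adiabatic: T₂/T₁ = (P₂/P₁)^((γ−1)/γ) ⇒ T₂ = 632×(3.14)^0.400 = 999 K; V₂ = 8.61 L.

8.61 L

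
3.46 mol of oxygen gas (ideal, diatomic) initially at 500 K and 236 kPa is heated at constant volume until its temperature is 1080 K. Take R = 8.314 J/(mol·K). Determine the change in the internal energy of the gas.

41700 J

V₁ = nRT₁/P₁ = 3.46×8.314×500/236 = 60.9 L.
Isochoric: V stays 60.9 L; P/T = const ⇒ T₂ = 1080 K, P₂ = 510 kPa.
For an ideal gas ΔU = nCvΔT with Cv = (5/2)R = 20.8 J/(mol·K).
ΔU = 3.46×20.8×(1080−500) = 41700 J.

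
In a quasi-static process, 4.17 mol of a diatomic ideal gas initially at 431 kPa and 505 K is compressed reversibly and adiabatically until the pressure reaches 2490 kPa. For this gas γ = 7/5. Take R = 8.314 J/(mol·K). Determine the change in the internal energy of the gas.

V₁ = nRT₁/P₁ = 4.17×8.314×505/431 = 40.6 L.
Adiabatic: T₂/T₁ = (P₂/P₁)^((γ−1)/γ) ⇒ T₂ = 505×(5.78)^0.286 = 834 K; V₂ = 11.6 L.
For an ideal gas ΔU = nCvΔT with Cv = (5/2)R = 20.8 J/(mol·K).
ΔU = 4.17×20.8×(834−505) = 28500 J.

28500 J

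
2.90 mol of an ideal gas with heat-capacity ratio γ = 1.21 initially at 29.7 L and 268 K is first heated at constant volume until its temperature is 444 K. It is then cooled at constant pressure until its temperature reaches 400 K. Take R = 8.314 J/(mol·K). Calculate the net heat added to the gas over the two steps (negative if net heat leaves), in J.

14100 J

P₁ = nRT₁/V₁ = 2.90×8.314×268/29.7 = 218 kPa.
Step 1 — Isochoric: V stays 29.7 L; P/T = const ⇒ T₂ = 444 K, P₂ = 360 kPa.
W = 0 (no volume change).
ΔU = nCvΔT = 2.90×39.6×(444−268) = 20200 J.
Q = ΔU = 20200 J.
State after step 1: P = 360 kPa, V = 29.7 L, T = 444 K.
Step 2 — Isobaric: P stays 360 kPa; V/T = const ⇒ T₂ = 400 K, V₂ = 26.8 L.
W = PΔV = 360×(26.8−29.7) kPa·L = -1060 J.
ΔU = nCvΔT = 2.90×39.6×(400−444) = -5050 J.
Q = ΔU + W = nCpΔT = -6110 J.
Net over both steps: W = -1060 J, Q = 14100 J, ΔU = 15200 J.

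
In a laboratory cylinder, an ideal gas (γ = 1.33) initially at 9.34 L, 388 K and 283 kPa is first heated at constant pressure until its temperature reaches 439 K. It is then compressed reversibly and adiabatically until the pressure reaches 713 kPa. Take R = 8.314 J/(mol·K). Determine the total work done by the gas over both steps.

n = P₁V₁/(RT₁) = 283×9.34/(8.314×388) = 0.819 mol.
Step 1 — Isobaric: P stays 283 kPa; V/T = const ⇒ T₂ = 439 K, V₂ = 10.6 L.
W = PΔV = 283×(10.6−9.34) kPa·L = 347 J.
ΔU = nCvΔT = 0.819×25.2×(439−388) = 1050 J.
Q = ΔU + W = nCpΔT = 1400 J.
State after step 1: P = 283 kPa, V = 10.6 L, T = 439 K.
Step 2 — Adiabatic: T₂/T₁ = (P₂/P₁)^((γ−1)/γ) ⇒ T₂ = 439×(2.52)^0.248 = 552 K; V₂ = 5.28 L.
ΔU = nCvΔT = 0.819×25.2×(552−439) = 2340 J.
Q = 0 for an adiabatic process, so W = −ΔU = -2340 J.
Net over both steps: W = -1990 J, Q = 1400 J, ΔU = 3390 J.

-1990 J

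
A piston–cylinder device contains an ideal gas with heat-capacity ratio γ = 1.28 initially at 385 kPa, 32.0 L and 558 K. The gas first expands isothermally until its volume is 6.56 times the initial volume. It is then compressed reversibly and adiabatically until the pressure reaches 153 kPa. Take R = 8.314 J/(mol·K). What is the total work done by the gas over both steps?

12900 J

n = P₁V₁/(RT₁) = 385×32.0/(8.314×558) = 2.66 mol.
Step 1 — Isothermal: T stays 558 K; PV = const ⇒ V₂ = 210 L, P₂ = 58.7 kPa.
ΔU = 0 (ideal gas, T constant).
W = nRT ln(V₂/V₁) = 2.66×8.314×558×ln(6.56) = 23200 J.
Q = ΔU + W = 23200 J.
State after step 1: P = 58.7 kPa, V = 210 L, T = 558 K.
Step 2 — Adiabatic: T₂/T₁ = (P₂/P₁)^((γ−1)/γ) ⇒ T₂ = 558×(2.61)^0.219 = 688 K; V₂ = 99.3 L.
ΔU = nCvΔT = 2.66×29.7×(688−558) = 10300 J.
Q = 0 for an adiabatic process, so W = −ΔU = -10300 J.
Net over both steps: W = 12900 J, Q = 23200 J, ΔU = 10300 J.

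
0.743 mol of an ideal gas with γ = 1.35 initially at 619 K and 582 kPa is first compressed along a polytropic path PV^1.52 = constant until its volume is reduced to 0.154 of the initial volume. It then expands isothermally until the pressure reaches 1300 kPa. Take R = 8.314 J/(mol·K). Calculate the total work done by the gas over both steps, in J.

8540 J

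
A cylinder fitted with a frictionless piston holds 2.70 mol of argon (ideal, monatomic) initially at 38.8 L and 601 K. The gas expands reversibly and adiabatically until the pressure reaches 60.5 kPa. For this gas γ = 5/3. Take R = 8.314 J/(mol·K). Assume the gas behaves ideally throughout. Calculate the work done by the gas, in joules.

P₁ = nRT₁/V₁ = 2.70×8.314×601/38.8 = 348 kPa.
Adiabatic: T₂/T₁ = (P₂/P₁)^((γ−1)/γ) ⇒ T₂ = 601×(0.174)^0.400 = 299 K; V₂ = 111 L.
ΔU = nCvΔT = 2.70×12.5×(299−601) = -10200 J.
Q = 0 for an adiabatic process, so W = −ΔU = 10200 J.

10200 J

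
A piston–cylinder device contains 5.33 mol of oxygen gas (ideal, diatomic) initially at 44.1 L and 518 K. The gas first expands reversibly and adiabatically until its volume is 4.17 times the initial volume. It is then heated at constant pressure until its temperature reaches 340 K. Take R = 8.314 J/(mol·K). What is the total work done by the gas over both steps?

P₁ = nRT₁/V₁ = 5.33×8.314×518/44.1 = 521 kPa.
Step 1 — Adiabatic: TV^(γ−1) = const ⇒ T₂ = 518×(0.240)^0.400 = 293 K; PV^γ = const ⇒ P₂ = 70.5 kPa.
ΔU = nCvΔT = 5.33×20.8×(293−518) = -25000 J.
Q = 0 for an adiabatic process, so W = −ΔU = 25000 J.
State after step 1: P = 70.5 kPa, V = 184 L, T = 293 K.
Step 2 — Isobaric: P stays 70.5 kPa; V/T = const ⇒ T₂ = 340 K, V₂ = 214 L.
W = PΔV = 70.5×(214−184) kPa·L = 2100 J.
ΔU = nCvΔT = 5.33×20.8×(340−293) = 5250 J.
Q = ΔU + W = nCpΔT = 7350 J.
Net over both steps: W = 27100 J, Q = 7350 J, ΔU = -19700 J.

27100 J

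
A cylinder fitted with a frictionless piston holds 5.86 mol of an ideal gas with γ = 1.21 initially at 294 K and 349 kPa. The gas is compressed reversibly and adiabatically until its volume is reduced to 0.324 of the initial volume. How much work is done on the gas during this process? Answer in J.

V₁ = nRT₁/P₁ = 5.86×8.314×294/349 = 41.0 L.
Adiabatic: TV^(γ−1) = const ⇒ T₂ = 294×(3.09)^0.210 = 373 K; PV^γ = const ⇒ P₂ = 1360 kPa.
ΔU = nCvΔT = 5.86×39.6×(373−294) = 18200 J.
Q = 0 for an adiabatic process, so W = −ΔU = -18200 J.
Work done on the gas = −W_by = 18200 J.

18200 J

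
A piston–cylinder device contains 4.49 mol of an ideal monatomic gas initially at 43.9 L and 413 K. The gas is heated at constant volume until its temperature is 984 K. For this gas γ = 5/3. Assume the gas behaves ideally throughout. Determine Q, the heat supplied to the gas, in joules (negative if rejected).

P₁ = nRT₁/V₁ = 4.49×8.314×413/43.9 = 351 kPa.
Isochoric: V stays 43.9 L; P/T = const ⇒ T₂ = 984 K, P₂ = 837 kPa.
W = 0 (no volume change).
ΔU = nCvΔT = 4.49×12.5×(984−413) = 32000 J.
Q = ΔU = 32000 J.

32000 J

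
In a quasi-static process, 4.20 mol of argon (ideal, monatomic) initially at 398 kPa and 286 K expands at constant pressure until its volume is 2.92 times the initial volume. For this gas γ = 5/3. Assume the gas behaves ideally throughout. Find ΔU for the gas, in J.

V₁ = nRT₁/P₁ = 4.20×8.314×286/398 = 25.1 L.
Isobaric: P stays 398 kPa; V/T = const ⇒ T₂ = 835 K, V₂ = 73.3 L.
For an ideal gas ΔU = nCvΔT with Cv = (3/2)R = 12.5 J/(mol·K).
ΔU = 4.20×12.5×(835−286) = 28800 J.

28800 J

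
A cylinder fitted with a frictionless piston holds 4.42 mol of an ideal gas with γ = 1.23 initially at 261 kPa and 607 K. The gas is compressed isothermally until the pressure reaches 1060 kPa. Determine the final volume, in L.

V₁ = nRT₁/P₁ = 4.42×8.314×607/261 = 85.5 L.
Isothermal: T stays 607 K; PV = const ⇒ V₂ = 21.0 L, P₂ = 1060 kPa.

21.0 L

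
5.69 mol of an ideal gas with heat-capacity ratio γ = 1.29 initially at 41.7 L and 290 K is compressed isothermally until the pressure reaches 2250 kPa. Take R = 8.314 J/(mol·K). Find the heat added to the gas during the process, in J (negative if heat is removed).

-26400 J

P₁ = nRT₁/V₁ = 5.69×8.314×290/41.7 = 329 kPa.
Isothermal: T stays 290 K; PV = const ⇒ V₂ = 6.10 L, P₂ = 2250 kPa.
ΔU = 0 (ideal gas, T constant).
W = nRT ln(V₂/V₁) = 5.69×8.314×290×ln(0.146) = -26400 J.
Q = ΔU + W = -26400 J.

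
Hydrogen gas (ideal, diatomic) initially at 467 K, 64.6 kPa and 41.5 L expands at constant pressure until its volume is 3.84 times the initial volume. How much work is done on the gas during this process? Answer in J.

n = P₁V₁/(RT₁) = 64.6×41.5/(8.314×467) = 0.690 mol.
Isobaric: P stays 64.6 kPa; V/T = const ⇒ T₂ = 1790 K, V₂ = 159 L.
W = PΔV = 64.6×(159−41.5) kPa·L = 7610 J.
Work done on the gas = −W_by = -7610 J.

-7610 J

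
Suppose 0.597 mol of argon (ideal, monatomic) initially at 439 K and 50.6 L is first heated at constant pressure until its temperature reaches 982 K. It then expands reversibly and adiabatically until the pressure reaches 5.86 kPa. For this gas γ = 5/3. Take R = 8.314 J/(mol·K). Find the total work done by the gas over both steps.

6710 J

P₁ = nRT₁/V₁ = 0.597×8.314×439/50.6 = 43.1 kPa.
Step 1 — Isobaric: P stays 43.1 kPa; V/T = const ⇒ T₂ = 982 K, V₂ = 113 L.
W = PΔV = 43.1×(113−50.6) kPa·L = 2700 J.
ΔU = nCvΔT = 0.597×12.5×(982−439) = 4040 J.
Q = ΔU + W = nCpΔT = 6740 J.
State after step 1: P = 43.1 kPa, V = 113 L, T = 982 K.
Step 2 — Adiabatic: T₂/T₁ = (P₂/P₁)^((γ−1)/γ) ⇒ T₂ = 982×(0.136)^0.400 = 442 K; V₂ = 375 L.
ΔU = nCvΔT = 0.597×12.5×(442−982) = -4020 J.
Q = 0 for an adiabatic process, so W = −ΔU = 4020 J.
Net over both steps: W = 6710 J, Q = 6740 J, ΔU = 23.9 J.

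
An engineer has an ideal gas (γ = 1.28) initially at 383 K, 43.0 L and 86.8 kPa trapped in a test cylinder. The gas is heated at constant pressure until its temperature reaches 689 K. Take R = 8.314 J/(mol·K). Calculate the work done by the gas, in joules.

n = P₁V₁/(RT₁) = 86.8×43.0/(8.314×383) = 1.17 mol.
Isobaric: P stays 86.8 kPa; V/T = const ⇒ T₂ = 689 K, V₂ = 77.4 L.
W = PΔV = 86.8×(77.4−43.0) kPa·L = 2980 J.

2980 J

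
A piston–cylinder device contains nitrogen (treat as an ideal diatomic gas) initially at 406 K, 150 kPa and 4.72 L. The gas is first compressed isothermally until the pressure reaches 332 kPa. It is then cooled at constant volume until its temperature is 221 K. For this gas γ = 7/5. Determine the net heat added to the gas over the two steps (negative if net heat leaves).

-1370 J

n = P₁V₁/(RT₁) = 150×4.72/(8.314×406) = 0.210 mol.
Step 1 — Isothermal: T stays 406 K; PV = const ⇒ V₂ = 2.13 L, P₂ = 332 kPa.
ΔU = 0 (ideal gas, T constant).
W = nRT ln(V₂/V₁) = 0.210×8.314×406×ln(0.452) = -563 J.
Q = ΔU + W = -563 J.
State after step 1: P = 332 kPa, V = 2.13 L, T = 406 K.
Step 2 — Isochoric: V stays 2.13 L; P/T = const ⇒ T₂ = 221 K, P₂ = 181 kPa.
W = 0 (no volume change).
ΔU = nCvΔT = 0.210×20.8×(221−406) = -807 J.
Q = ΔU = -807 J.
Net over both steps: W = -563 J, Q = -1370 J, ΔU = -807 J.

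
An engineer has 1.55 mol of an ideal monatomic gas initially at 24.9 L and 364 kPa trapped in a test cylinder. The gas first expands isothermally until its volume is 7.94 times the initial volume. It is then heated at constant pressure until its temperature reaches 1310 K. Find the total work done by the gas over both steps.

T₁ = P₁V₁/(nR) = 364×24.9/(1.55×8.314) = 703 K.
Step 1 — Isothermal: T stays 703 K; PV = const ⇒ V₂ = 198 L, P₂ = 45.8 kPa.
ΔU = 0 (ideal gas, T constant).
W = nRT ln(V₂/V₁) = 1.55×8.314×703×ln(7.94) = 18800 J.
Q = ΔU + W = 18800 J.
State after step 1: P = 45.8 kPa, V = 198 L, T = 703 K.
Step 2 — Isobaric: P stays 45.8 kPa; V/T = const ⇒ T₂ = 1310 K, V₂ = 368 L.
W = PΔV = 45.8×(368−198) kPa·L = 7820 J.
ΔU = nCvΔT = 1.55×12.5×(1310−703) = 11700 J.
Q = ΔU + W = nCpΔT = 19500 J.
Net over both steps: W = 26600 J, Q = 38300 J, ΔU = 11700 J.

26600 J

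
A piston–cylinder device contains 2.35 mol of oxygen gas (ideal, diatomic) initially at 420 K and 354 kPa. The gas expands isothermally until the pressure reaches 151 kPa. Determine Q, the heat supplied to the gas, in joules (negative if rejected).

V₁ = nRT₁/P₁ = 2.35×8.314×420/354 = 23.2 L.
Isothermal: T stays 420 K; PV = const ⇒ V₂ = 54.3 L, P₂ = 151 kPa.
ΔU = 0 (ideal gas, T constant).
W = nRT ln(V₂/V₁) = 2.35×8.314×420×ln(2.34) = 6990 J.
Q = ΔU + W = 6990 J.

6990 J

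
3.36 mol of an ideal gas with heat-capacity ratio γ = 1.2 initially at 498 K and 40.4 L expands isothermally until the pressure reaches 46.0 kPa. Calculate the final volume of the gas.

302 L

P₁ = nRT₁/V₁ = 3.36×8.314×498/40.4 = 344 kPa.
Isothermal: T stays 498 K; PV = const ⇒ V₂ = 302 L, P₂ = 46.0 kPa.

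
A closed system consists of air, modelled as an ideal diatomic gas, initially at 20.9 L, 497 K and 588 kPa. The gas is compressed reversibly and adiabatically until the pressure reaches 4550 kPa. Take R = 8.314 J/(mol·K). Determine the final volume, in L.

4.85 L

Adiabatic: T₂/T₁ = (P₂/P₁)^((γ−1)/γ) ⇒ T₂ = 497×(7.74)^0.286 = 892 K; V₂ = 4.85 L.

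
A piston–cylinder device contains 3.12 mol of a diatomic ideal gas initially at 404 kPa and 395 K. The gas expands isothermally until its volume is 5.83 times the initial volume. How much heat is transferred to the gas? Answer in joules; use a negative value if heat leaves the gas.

18100 J

V₁ = nRT₁/P₁ = 3.12×8.314×395/404 = 25.4 L.
Isothermal: T stays 395 K; PV = const ⇒ V₂ = 148 L, P₂ = 69.3 kPa.
ΔU = 0 (ideal gas, T constant).
W = nRT ln(V₂/V₁) = 3.12×8.314×395×ln(5.83) = 18100 J.
Q = ΔU + W = 18100 J.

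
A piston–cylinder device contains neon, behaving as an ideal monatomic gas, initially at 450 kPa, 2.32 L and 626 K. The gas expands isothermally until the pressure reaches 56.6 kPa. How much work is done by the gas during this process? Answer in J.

2160 J

n = P₁V₁/(RT₁) = 450×2.32/(8.314×626) = 0.201 mol.
Isothermal: T stays 626 K; PV = const ⇒ V₂ = 18.4 L, P₂ = 56.6 kPa.
W = nRT ln(V₂/V₁) = 0.201×8.314×626×ln(7.95) = 2160 J.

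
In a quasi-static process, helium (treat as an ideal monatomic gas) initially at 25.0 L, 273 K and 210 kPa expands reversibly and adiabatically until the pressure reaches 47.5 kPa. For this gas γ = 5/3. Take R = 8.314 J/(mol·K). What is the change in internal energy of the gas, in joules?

-3530 J

n = P₁V₁/(RT₁) = 210×25.0/(8.314×273) = 2.31 mol.
Adiabatic: T₂/T₁ = (P₂/P₁)^((γ−1)/γ) ⇒ T₂ = 273×(0.226)^0.400 = 151 K; V₂ = 61.0 L.
For an ideal gas ΔU = nCvΔT with Cv = (3/2)R = 12.5 J/(mol·K).
ΔU = 2.31×12.5×(151−273) = -3530 J.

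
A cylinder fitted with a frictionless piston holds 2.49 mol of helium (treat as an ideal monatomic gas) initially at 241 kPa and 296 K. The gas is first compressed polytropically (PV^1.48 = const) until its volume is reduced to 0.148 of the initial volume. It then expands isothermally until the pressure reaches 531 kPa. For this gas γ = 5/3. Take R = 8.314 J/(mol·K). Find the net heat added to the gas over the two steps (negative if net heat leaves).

25900 J

V₁ = nRT₁/P₁ = 2.49×8.314×296/241 = 25.4 L.
Step 1 — Polytropic n=1.48: T₂ = T₁(V₁/V₂)^(n−1) = 296×(6.76)^0.48 = 741 K; P₂ = P₁(V₁/V₂)^n = 4070 kPa.
W = (P₁V₁−P₂V₂)/(n−1) = (241×25.4−4070×3.76)/0.48 = -19200 J.
ΔU = nCvΔT = 2.49×12.5×(741−296) = 13800 J.
Q = ΔU + W = -5370 J.
State after step 1: P = 4070 kPa, V = 3.76 L, T = 741 K.
Step 2 — Isothermal: T stays 741 K; PV = const ⇒ V₂ = 28.9 L, P₂ = 531 kPa.
ΔU = 0 (ideal gas, T constant).
W = nRT ln(V₂/V₁) = 2.49×8.314×741×ln(7.67) = 31200 J.
Q = ΔU + W = 31200 J.
Net over both steps: W = 12100 J, Q = 25900 J, ΔU = 13800 J.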